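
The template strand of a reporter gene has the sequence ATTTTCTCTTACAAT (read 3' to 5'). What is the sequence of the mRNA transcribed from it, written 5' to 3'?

Reading the template 3'→5' as shown, RNA polymerase pairs each base (A→U, T→A, G↔C) to build mRNA 5'→3' directly.

5'-UAAAAGAGAAUGUUA-3'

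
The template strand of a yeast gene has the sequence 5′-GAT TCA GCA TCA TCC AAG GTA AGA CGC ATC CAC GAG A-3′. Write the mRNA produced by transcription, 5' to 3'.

5'-UCUCGUGGAUGCGUCUUACCUUGGAUGAUGCUGAAUC-3'

The mRNA has the sequence of the coding strand (reverse complement of the template) with T→U. Reverse complement of GATTCAGCATCATCCAAGGTAAGACGCATCCACGAGA is TCTCGTGGATGCGTCTTACCTTGGATGATGCTGAATC; then T→U.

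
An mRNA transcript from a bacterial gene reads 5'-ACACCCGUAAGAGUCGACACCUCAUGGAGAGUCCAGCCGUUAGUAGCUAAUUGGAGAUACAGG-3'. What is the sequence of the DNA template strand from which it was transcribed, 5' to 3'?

Replace U with T to get the coding DNA strand: ACACCCGTAAGAGTCGACACCTCATGGAGAGTCCAGCCGTTAGTAGCTAATTGGAGATACAGG. The template strand is its reverse complement (complement TGTGGGCATTCTCAGCTGTGGAGTACCTCTCAGGTCGGCAATCATCGATTAACCTCTATGTCC, then reverse).

5'-CCTGTATCTCCAATTAGCTACTAACGGCTGGACTCTCCATGAGGTGTCGACTCTTACGGGTGT-3'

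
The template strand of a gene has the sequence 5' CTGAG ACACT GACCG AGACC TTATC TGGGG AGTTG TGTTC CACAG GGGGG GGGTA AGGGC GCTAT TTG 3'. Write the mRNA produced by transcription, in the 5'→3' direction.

5'-CAAAUAGCGCCCUUACCCCCCCCCUGUGGAACACAACUCCCCAGAUAAGGUCUCGGUCAGUGUCUCAG-3'

The mRNA has the sequence of the coding strand (reverse complement of the template) with T→U. Reverse complement of CTGAGACACTGACCGAGACCTTATCTGGGGAGTTGTGTTCCACAGGGGGGGGGTAAGGGCGCTATTTG is CAAATAGCGCCCTTACCCCCCCCCTGTGGAACACAACTCCCCAGATAAGGTCTCGGTCAGTGTCTCAG; then T→U.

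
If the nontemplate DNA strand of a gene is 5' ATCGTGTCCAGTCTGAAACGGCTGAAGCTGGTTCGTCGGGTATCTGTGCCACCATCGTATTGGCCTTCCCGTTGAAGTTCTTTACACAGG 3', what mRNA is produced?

5'-AUCGUGUCCAGUCUGAAACGGCUGAAGCUGGUUCGUCGGGUAUCUGUGCCACCAUCGUAUUGGCCUUCCCGUUGAAGUUCUUUACACAGG-3'

mRNA has the coding-strand sequence with U in place of T.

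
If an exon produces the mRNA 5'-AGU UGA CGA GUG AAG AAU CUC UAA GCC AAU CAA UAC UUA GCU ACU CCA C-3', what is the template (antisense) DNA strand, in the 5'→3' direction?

5'-GTGGAGTAGCTAAGTATTGATTGGCTTAGAGATTCTTCACTCGTCAACT-3'

Replace U with T to get the coding DNA strand: AGTTGACGAGTGAAGAATCTCTAAGCCAATCAATACTTAGCTACTCCAC. The template strand is its reverse complement (complement TCAACTGCTCACTTCTTAGAGATTCGGTTAGTTATGAATCGATGAGGTG, then reverse).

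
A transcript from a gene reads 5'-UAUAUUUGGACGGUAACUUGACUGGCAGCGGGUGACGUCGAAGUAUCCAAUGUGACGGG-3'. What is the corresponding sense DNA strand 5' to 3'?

5'-TATATTTGGACGGTAACTTGACTGGCAGCGGGTGACGTCGAAGTATCCAATGTGACGGG-3'

The coding DNA strand has the same 5'→3' sequence as the mRNA with U replaced by T.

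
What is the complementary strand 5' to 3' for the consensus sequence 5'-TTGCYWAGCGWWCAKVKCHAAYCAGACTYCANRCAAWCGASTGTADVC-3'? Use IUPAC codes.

Standard pairs A↔T, G↔C; ambiguity codes pair R↔Y, K↔M, W↔W, S↔S, D↔H, V↔B, N↔N. Complement (AACGRWTCGCWWGTMBMGDTTRGTCTGARGTNYGTTWGCTSACATHBG), then reverse for 5'→3'.

5'-GBHTACASTCGWTTGYNTGRAGTCTGRTTDGMBMTGWWCGCTWRGCAA-3'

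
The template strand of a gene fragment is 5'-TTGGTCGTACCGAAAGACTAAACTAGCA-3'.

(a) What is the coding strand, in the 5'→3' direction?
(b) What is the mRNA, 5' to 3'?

(a) The coding strand is the reverse complement of the template: complement AACCAGCATGGCTTTCTGATTTGATCGT, then reverse.
(b) mRNA has the coding-strand sequence with T→U.

(a) 5′-TGCTAGTTTAGTCTTTCGGTACGACCAA-3′
(b) 5'-UGCUAGUUUAGUCUUUCGGUACGACCAA-3'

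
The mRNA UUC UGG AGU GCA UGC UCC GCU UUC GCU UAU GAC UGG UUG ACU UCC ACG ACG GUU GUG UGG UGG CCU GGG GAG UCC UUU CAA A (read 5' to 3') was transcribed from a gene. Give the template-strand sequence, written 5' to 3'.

Replace U with T to get the coding DNA strand: TTCTGGAGTGCATGCTCCGCTTTCGCTTATGACTGGTTGACTTCCACGACGGTTGTGTGGTGGCCTGGGGAGTCCTTTCAAA. The template strand is its reverse complement (complement AAGACCTCACGTACGAGGCGAAAGCGAATACTGACCAACTGAAGGTGCTGCCAACACACCACCGGACCCCTCAGGAAAGTTT, then reverse).

5′-TTTGAAAGGACTCCCCAGGCCACCACACAACCGTCGTGGAAGTCAACCAGTCATAAGCGAAAGCGGAGCATGCACTCCAGAA-3′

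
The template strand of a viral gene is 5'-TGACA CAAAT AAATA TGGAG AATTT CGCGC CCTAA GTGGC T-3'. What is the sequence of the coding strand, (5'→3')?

The coding strand is complementary and antiparallel to the template: take the complement (A↔T, G↔C) and reverse.

5'-AGCCACTTAGGGCGCGAAATTCTCCATATTTATTTGTGTCA-3'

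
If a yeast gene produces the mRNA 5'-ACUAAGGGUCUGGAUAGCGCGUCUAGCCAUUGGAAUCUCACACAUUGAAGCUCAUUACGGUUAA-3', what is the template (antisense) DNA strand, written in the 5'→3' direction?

5'-TTAACCGTAATGAGCTTCAATGTGTGAGATTCCAATGGCTAGACGCGCTATCCAGACCCTTAGT-3'

Replace U with T to get the coding DNA strand: ACTAAGGGTCTGGATAGCGCGTCTAGCCATTGGAATCTCACACATTGAAGCTCATTACGGTTAA. The template strand is its reverse complement (complement TGATTCCCAGACCTATCGCGCAGATCGGTAACCTTAGAGTGTGTAACTTCGAGTAATGCCAATT, then reverse).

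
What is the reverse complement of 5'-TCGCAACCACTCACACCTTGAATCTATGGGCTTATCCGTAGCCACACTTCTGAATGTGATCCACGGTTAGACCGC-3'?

Complement each base (A↔T, G↔C): AGCGTTGGTGAGTGTGGAACTTAGATACCCGAATAGGCATCGGTGTGAAGACTTACACTAGGTGCCAATCTGGCG. Then reverse.

5'-GCGGTCTAACCGTGGATCACATTCAGAAGTGTGGCTACGGATAAGCCCATAGATTCAAGGTGTGAGTGGTTGCGA-3'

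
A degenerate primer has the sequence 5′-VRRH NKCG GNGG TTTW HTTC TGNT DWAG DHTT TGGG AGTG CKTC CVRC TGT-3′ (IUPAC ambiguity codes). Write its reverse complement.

5'-ACAGYBGGAMGCACTCCCAAADHCTWHANCAGAADWAAACCNCCGMNDYYB-3'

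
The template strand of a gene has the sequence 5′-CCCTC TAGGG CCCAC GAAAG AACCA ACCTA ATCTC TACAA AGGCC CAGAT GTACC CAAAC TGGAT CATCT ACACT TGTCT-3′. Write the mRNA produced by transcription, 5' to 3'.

5'-AGACAAGUGUAGAUGAUCCAGUUUGGGUACAUCUGGGCCUUUGUAGAGAUUAGGUUGGUUCUUUCGUGGGCCCUAGAGGG-3'

The mRNA has the sequence of the coding strand (reverse complement of the template) with T→U. Reverse complement of CCCTCTAGGGCCCACGAAAGAACCAACCTAATCTCTACAAAGGCCCAGATGTACCCAAACTGGATCATCTACACTTGTCT is AGACAAGTGTAGATGATCCAGTTTGGGTACATCTGGGCCTTTGTAGAGATTAGGTTGGTTCTTTCGTGGGCCCTAGAGGG; then T→U.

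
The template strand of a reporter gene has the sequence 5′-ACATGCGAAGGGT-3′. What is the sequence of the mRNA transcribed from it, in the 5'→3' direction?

RNA polymerase reads the template 3'→5' and synthesizes mRNA 5'→3' by base-pairing (A→U, T→A, G↔C). The complement of the template is TGTACGCTTCCCA; antiparallel, so 5'→3' the coding strand is ACCCTTCGCATGT. Replace T with U for the mRNA.

5'-ACCCUUCGCAUGU-3'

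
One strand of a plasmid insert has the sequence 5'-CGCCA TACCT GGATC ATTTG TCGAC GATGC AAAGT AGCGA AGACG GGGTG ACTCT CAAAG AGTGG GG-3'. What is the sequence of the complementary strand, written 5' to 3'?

Pairing A↔T and G↔C gives GCGGTATGGACCTAGTAAACAGCTGCTACGTTTCATCGCTTCTGCCCCACTGAGAGTTTCTCACCCC, running 3'→5'. Reverse for the 5'→3' convention.

5'-CCCCACTCTTTGAGAGTCACCCCGTCTTCGCTACTTTGCATCGTCGACAAATGATCCAGGTATGGCG-3'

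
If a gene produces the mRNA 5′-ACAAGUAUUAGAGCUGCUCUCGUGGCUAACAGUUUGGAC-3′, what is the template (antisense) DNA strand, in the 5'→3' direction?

5'-GTCCAAACTGTTAGCCACGAGAGCAGCTCTAATACTTGT-3'

Replace U with T to get the coding DNA strand: ACAAGTATTAGAGCTGCTCTCGTGGCTAACAGTTTGGAC. The template strand is its reverse complement (complement TGTTCATAATCTCGACGAGAGCACCGATTGTCAAACCTG, then reverse).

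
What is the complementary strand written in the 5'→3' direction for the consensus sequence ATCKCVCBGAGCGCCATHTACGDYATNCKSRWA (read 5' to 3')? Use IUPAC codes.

5'-TWYSMGNATRHCGTADATGGCGCTCVGBGMGAT-3'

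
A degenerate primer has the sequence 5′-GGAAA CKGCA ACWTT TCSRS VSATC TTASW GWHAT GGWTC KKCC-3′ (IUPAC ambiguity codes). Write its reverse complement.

Standard pairs A↔T, G↔C; ambiguity codes pair R↔Y, K↔M, W↔W, S↔S, H↔D, V↔B. Complement (CCTTTGMCGTTGWAAAGSYSBSTAGAATSWCWDTACCWAGMMGG), then reverse for 5'→3'.

5'-GGMMGAWCCATDWCWSTAAGATSBSYSGAAAWGTTGCMGTTTCC-3'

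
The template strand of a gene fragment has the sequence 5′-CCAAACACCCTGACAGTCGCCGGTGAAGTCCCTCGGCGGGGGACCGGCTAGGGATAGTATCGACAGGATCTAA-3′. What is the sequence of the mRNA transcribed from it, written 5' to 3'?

RNA polymerase reads the template 3'→5' and synthesizes mRNA 5'→3' by base-pairing (A→U, T→A, G↔C). The complement of the template is GGTTTGTGGGACTGTCAGCGGCCACTTCAGGGAGCCGCCCCCTGGCCGATCCCTATCATAGCTGTCCTAGATT; antiparallel, so 5'→3' the coding strand is TTAGATCCTGTCGATACTATCCCTAGCCGGTCCCCCGCCGAGGGACTTCACCGGCGACTGTCAGGGTGTTTGG. Replace T with U for the mRNA.

5'-UUAGAUCCUGUCGAUACUAUCCCUAGCCGGUCCCCCGCCGAGGGACUUCACCGGCGACUGUCAGGGUGUUUGG-3'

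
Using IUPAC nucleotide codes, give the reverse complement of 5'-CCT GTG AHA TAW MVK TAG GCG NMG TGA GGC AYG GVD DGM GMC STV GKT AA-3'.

5'-TTAMCBASGKCKCHHBCCRTGCCTCACKNCGCCTAMBKWTATDTCACAGG-3'

Standard pairs A↔T, G↔C; ambiguity codes pair Y↔R, M↔K, W↔W, S↔S, D↔H, V↔B, N↔N. Complement (GGACACTDTATWKBMATCCGCNKCACTCCGTRCCBHHCKCKGSABCMATT), then reverse for 5'→3'.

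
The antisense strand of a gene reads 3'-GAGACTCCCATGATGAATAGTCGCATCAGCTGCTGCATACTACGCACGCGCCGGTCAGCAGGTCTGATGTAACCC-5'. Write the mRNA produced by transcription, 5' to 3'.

Reading the template 3'→5' as shown, RNA polymerase pairs each base (A→U, T→A, G↔C) to build mRNA 5'→3' directly.

5'-CUCUGAGGGUACUACUUAUCAGCGUAGUCGACGACGUAUGAUGCGUGCGCGGCCAGUCGUCCAGACUACAUUGGG-3'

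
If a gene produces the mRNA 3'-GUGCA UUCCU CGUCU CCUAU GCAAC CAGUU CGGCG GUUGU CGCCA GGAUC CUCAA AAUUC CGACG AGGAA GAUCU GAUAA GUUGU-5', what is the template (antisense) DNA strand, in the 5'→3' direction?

5'-CACGTAAGGAGCAGAGGATACGTTGGTCAAGCCGCCAACAGCGGTCCTAGGAGTTTTAAGGCTGCTCCTTCTAGACTATTCAACA-3'

Written 5'→3' the mRNA is UGUUGAAUAGUCUAGAAGGAGCAGCCUUAAAACUCCUAGGACCGCUGUUGGCGGCUUGACCAACGUAUCCUCUGCUCCUUACGUG, so the coding DNA strand is TGTTGAATAGTCTAGAAGGAGCAGCCTTAAAACTCCTAGGACCGCTGTTGGCGGCTTGACCAACGTATCCTCTGCTCCTTACGTG. The template is its reverse complement.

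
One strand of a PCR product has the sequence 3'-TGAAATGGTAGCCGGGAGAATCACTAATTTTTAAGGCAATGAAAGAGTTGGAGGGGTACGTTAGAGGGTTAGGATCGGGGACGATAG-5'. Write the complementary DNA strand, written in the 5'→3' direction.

The strand is given 3'→5', so its complement runs 5'→3' in the same left-to-right order: pair each base A↔T, G↔C.

5′-ACTTTACCATCGGCCCTCTTAGTGATTAAAAATTCCGTTACTTTCTCAACCTCCCCATGCAATCTCCCAATCCTAGCCCCTGCTATC-3′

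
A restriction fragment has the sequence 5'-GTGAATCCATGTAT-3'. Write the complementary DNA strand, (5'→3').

Pairing A↔T and G↔C gives CACTTAGGTACATA, running 3'→5'. Reverse for the 5'→3' convention.

5'-ATACATGGATTCAC-3'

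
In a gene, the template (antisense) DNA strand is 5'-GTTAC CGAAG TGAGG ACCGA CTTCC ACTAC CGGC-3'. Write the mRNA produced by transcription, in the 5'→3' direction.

5'-GCCGGUAGUGGAAGUCGGUCCUCACUUCGGUAAC-3'

The mRNA has the sequence of the coding strand (reverse complement of the template) with T→U. Reverse complement of GTTACCGAAGTGAGGACCGACTTCCACTACCGGC is GCCGGTAGTGGAAGTCGGTCCTCACTTCGGTAAC; then T→U.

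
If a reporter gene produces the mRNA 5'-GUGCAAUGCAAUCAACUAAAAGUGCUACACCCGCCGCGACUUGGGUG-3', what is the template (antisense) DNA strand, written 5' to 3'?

Replace U with T to get the coding DNA strand: GTGCAATGCAATCAACTAAAAGTGCTACACCCGCCGCGACTTGGGTG. The template strand is its reverse complement (complement CACGTTACGTTAGTTGATTTTCACGATGTGGGCGGCGCTGAACCCAC, then reverse).

5′-CACCCAAGTCGCGGCGGGTGTAGCACTTTTAGTTGATTGCATTGCAC-3′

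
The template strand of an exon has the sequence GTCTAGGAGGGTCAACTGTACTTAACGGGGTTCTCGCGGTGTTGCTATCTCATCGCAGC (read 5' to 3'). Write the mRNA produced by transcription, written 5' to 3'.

RNA polymerase reads the template 3'→5' and synthesizes mRNA 5'→3' by base-pairing (A→U, T→A, G↔C). The complement of the template is CAGATCCTCCCAGTTGACATGAATTGCCCCAAGAGCGCCACAACGATAGAGTAGCGTCG; antiparallel, so 5'→3' the coding strand is GCTGCGATGAGATAGCAACACCGCGAGAACCCCGTTAAGTACAGTTGACCCTCCTAGAC. Replace T with U for the mRNA.

5′-GCUGCGAUGAGAUAGCAACACCGCGAGAACCCCGUUAAGUACAGUUGACCCUCCUAGAC-3′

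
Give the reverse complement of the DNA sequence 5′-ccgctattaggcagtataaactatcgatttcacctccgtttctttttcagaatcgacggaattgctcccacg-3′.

5′-CGTGGGAGCAATTCCGTCGATTCTGAAAAAGAAACGGAGGTGAAATCGATAGTTTATACTGCCTAATAGCGG-3′

Reading the sequence 3'→5' and pairing each base (A↔T, G↔C) gives the reverse complement directly.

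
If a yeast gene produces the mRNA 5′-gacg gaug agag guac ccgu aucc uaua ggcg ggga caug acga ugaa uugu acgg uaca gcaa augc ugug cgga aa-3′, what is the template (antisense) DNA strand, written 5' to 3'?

5'-TTTCCGCACAGCATTTGCTGTACCGTACAATTCATCGTCATGTCCCCGCCTATAGGATACGGGTACCTCTCATCCGTC-3'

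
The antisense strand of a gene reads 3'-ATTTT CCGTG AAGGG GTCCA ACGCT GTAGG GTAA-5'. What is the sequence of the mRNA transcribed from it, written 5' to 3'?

Reading the template 3'→5' as shown, RNA polymerase pairs each base (A→U, T→A, G↔C) to build mRNA 5'→3' directly.

5'-UAAAAGGCACUUCCCCAGGUUGCGACAUCCCAUU-3'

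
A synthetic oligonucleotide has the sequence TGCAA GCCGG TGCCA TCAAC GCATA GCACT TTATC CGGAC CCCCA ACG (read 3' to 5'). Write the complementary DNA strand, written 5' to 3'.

The strand is given 3'→5', so its complement runs 5'→3' in the same left-to-right order: pair each base A↔T, G↔C.

5'-ACGTTCGGCCACGGTAGTTGCGTATCGTGAAATAGGCCTGGGGGTTGC-3'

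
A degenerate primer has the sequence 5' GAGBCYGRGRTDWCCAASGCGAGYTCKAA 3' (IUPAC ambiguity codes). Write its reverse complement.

Standard pairs A↔T, G↔C; ambiguity codes pair R↔Y, K↔M, W↔W, S↔S, B↔V, D↔H. Complement (CTCVGRCYCYAHWGGTTSCGCTCRAGMTT), then reverse for 5'→3'.

5'-TTMGARCTCGCSTTGGWHAYCYCRGVCTC-3'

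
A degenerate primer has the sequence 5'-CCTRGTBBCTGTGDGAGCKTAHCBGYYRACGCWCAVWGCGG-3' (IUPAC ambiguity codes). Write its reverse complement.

5'-CCGCWBTGWGCGTYRRCVGDTAMGCTCHCACAGVVACYAGG-3'

Standard pairs A↔T, G↔C; ambiguity codes pair R↔Y, K↔M, W↔W, B↔V, D↔H. Complement (GGAYCAVVGACACHCTCGMATDGVCRRYTGCGWGTBWCGCC), then reverse for 5'→3'.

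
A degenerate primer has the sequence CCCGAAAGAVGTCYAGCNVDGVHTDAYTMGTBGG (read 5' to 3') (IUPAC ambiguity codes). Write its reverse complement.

Standard pairs A↔T, G↔C; ambiguity codes pair Y↔R, M↔K, B↔V, D↔H, N↔N. Complement (GGGCTTTCTBCAGRTCGNBHCBDAHTRAKCAVCC), then reverse for 5'→3'.

5'-CCVACKARTHADBCHBNGCTRGACBTCTTTCGGG-3'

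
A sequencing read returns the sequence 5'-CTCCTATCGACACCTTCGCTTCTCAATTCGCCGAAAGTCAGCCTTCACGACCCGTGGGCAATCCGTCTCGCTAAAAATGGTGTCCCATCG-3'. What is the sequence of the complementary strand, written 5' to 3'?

Pairing A↔T and G↔C gives GAGGATAGCTGTGGAAGCGAAGAGTTAAGCGGCTTTCAGTCGGAAGTGCTGGGCACCCGTTAGGCAGAGCGATTTTTACCACAGGGTAGC, running 3'→5'. Reverse for the 5'→3' convention.

5'-CGATGGGACACCATTTTTAGCGAGACGGATTGCCCACGGGTCGTGAAGGCTGACTTTCGGCGAATTGAGAAGCGAAGGTGTCGATAGGAG-3'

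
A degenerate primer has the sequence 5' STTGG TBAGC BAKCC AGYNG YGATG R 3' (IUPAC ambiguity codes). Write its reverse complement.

Standard pairs A↔T, G↔C; ambiguity codes pair R↔Y, K↔M, S↔S, B↔V, N↔N. Complement (SAACCAVTCGVTMGGTCRNCRCTACY), then reverse for 5'→3'.

5′-YCATCRCNRCTGGMTVGCTVACCAAS-3′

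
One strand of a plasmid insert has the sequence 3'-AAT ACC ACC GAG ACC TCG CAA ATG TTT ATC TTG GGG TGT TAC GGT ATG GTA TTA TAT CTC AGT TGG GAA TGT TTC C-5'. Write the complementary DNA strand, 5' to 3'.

The strand is given 3'→5', so its complement runs 5'→3' in the same left-to-right order: pair each base A↔T, G↔C.

5′-TTATGGTGGCTCTGGAGCGTTTACAAATAGAACCCCACAATGCCATACCATAATATAGAGTCAACCCTTACAAAGG-3′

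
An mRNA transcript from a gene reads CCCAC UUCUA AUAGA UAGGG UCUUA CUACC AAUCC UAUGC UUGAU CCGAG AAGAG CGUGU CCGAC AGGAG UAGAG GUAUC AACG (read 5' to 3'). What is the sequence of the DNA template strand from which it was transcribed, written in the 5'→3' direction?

5′-CGTTGATACCTCTACTCCTGTCGGACACGCTCTTCTCGGATCAAGCATAGGATTGGTAGTAAGACCCTATCTATTAGAAGTGGG-3′

Replace U with T to get the coding DNA strand: CCCACTTCTAATAGATAGGGTCTTACTACCAATCCTATGCTTGATCCGAGAAGAGCGTGTCCGACAGGAGTAGAGGTATCAACG. The template strand is its reverse complement (complement GGGTGAAGATTATCTATCCCAGAATGATGGTTAGGATACGAACTAGGCTCTTCTCGCACAGGCTGTCCTCATCTCCATAGTTGC, then reverse).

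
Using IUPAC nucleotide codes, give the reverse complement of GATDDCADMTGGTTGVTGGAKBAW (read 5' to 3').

Standard pairs A↔T, G↔C; ambiguity codes pair M↔K, W↔W, B↔V, D↔H. Complement (CTAHHGTHKACCAACBACCTMVTW), then reverse for 5'→3'.

5'-WTVMTCCABCAACCAKHTGHHATC-3'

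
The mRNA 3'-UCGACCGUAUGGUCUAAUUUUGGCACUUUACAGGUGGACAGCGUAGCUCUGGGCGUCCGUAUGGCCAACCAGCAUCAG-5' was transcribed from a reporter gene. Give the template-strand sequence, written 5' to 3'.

5'-AGCTGGCATACCAGATTAAAACCGTGAAATGTCCACCTGTCGCATCGAGACCCGCAGGCATACCGGTTGGTCGTAGTC-3'

Written 5'→3' the mRNA is GACUACGACCAACCGGUAUGCCUGCGGGUCUCGAUGCGACAGGUGGACAUUUCACGGUUUUAAUCUGGUAUGCCAGCU, so the coding DNA strand is GACTACGACCAACCGGTATGCCTGCGGGTCTCGATGCGACAGGTGGACATTTCACGGTTTTAATCTGGTATGCCAGCT. The template is its reverse complement.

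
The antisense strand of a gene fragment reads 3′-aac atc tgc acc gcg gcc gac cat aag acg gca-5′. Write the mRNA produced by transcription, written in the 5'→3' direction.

5'-UUGUAGACGUGGCGCCGGCUGGUAUUCUGCCGU-3'

Reading the template 3'→5' as shown, RNA polymerase pairs each base (A→U, T→A, G↔C) to build mRNA 5'→3' directly.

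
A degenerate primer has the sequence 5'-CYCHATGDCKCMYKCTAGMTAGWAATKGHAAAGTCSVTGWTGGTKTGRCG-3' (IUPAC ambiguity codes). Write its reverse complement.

5'-CGYCAMACCAWCABSGACTTTDCMATTWCTAKCTAGMRKGMGHCATDGRG-3'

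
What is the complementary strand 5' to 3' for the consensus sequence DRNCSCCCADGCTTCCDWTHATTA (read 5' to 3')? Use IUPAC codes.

5′-TAATDAWHGGAAGCHTGGGSGNYH-3′

Standard pairs A↔T, G↔C; ambiguity codes pair R↔Y, W↔W, S↔S, D↔H, N↔N. Complement (HYNGSGGGTHCGAAGGHWADTAAT), then reverse for 5'→3'.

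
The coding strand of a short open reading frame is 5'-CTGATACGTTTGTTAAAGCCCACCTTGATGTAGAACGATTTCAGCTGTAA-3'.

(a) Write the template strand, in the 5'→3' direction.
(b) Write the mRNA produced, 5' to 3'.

(a) The template strand is the reverse complement of the coding strand: complement GACTATGCAAACAATTTCGGGTGGAACTACATCTTGCTAAAGTCGACATT, then reverse.
(b) mRNA matches the coding strand with T→U.

(a) 5'-TTACAGCTGAAATCGTTCTACATCAAGGTGGGCTTTAACAAACGTATCAG-3'
(b) 5'-CUGAUACGUUUGUUAAAGCCCACCUUGAUGUAGAACGAUUUCAGCUGUAA-3'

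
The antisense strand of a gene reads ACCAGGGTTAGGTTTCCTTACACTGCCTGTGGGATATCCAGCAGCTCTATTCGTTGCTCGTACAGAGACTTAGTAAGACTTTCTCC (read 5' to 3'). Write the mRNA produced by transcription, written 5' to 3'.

RNA polymerase reads the template 3'→5' and synthesizes mRNA 5'→3' by base-pairing (A→U, T→A, G↔C). The complement of the template is TGGTCCCAATCCAAAGGAATGTGACGGACACCCTATAGGTCGTCGAGATAAGCAACGAGCATGTCTCTGAATCATTCTGAAAGAGG; antiparallel, so 5'→3' the coding strand is GGAGAAAGTCTTACTAAGTCTCTGTACGAGCAACGAATAGAGCTGCTGGATATCCCACAGGCAGTGTAAGGAAACCTAACCCTGGT. Replace T with U for the mRNA.

5'-GGAGAAAGUCUUACUAAGUCUCUGUACGAGCAACGAAUAGAGCUGCUGGAUAUCCCACAGGCAGUGUAAGGAAACCUAACCCUGGU-3'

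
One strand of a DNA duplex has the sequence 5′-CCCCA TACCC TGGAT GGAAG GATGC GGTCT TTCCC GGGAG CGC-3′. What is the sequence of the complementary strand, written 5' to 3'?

5′-GCGCTCCCGGGAAAGACCGCATCCTTCCATCCAGGGTATGGGG-3′

The complement of CCCCATACCCTGGATGGAAGGATGCGGTCTTTCCCGGGAGCGC is GGGGTATGGGACCTACCTTCCTACGCCAGAAAGGGCCCTCGCG (A↔T, G↔C). DNA strands are antiparallel, so the complementary strand runs 3'→5'; reversing gives the 5'→3' form.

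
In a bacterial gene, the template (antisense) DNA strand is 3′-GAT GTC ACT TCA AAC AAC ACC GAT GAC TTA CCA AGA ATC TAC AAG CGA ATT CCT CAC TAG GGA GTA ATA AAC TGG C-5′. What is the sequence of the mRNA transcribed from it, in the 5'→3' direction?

Reading the template 3'→5' as shown, RNA polymerase pairs each base (A→U, T→A, G↔C) to build mRNA 5'→3' directly.

5'-CUACAGUGAAGUUUGUUGUGGCUACUGAAUGGUUCUUAGAUGUUCGCUUAAGGAGUGAUCCCUCAUUAUUUGACCG-3'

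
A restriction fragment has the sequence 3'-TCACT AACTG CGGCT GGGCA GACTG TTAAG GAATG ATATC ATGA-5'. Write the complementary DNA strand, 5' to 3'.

The strand is given 3'→5', so its complement runs 5'→3' in the same left-to-right order: pair each base A↔T, G↔C.

5'-AGTGATTGACGCCGACCCGTCTGACAATTCCTTACTATAGTACT-3'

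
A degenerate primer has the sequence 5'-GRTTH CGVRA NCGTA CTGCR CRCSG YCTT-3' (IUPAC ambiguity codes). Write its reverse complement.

Standard pairs A↔T, G↔C; ambiguity codes pair R↔Y, S↔S, H↔D, V↔B, N↔N. Complement (CYAADGCBYTNGCATGACGYGYGSCRGAA), then reverse for 5'→3'.

5'-AAGRCSGYGYGCAGTACGNTYBCGDAAYC-3'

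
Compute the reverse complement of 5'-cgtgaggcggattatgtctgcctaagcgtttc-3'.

Reading the sequence 3'→5' and pairing each base (A↔T, G↔C) gives the reverse complement directly.

5'-GAAACGCTTAGGCAGACATAATCCGCCTCACG-3'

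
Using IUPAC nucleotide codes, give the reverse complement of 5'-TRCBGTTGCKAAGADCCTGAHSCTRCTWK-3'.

5′-MWAGYAGSDTCAGGHTCTTMGCAACVGYA-3′

Standard pairs A↔T, G↔C; ambiguity codes pair R↔Y, K↔M, W↔W, S↔S, B↔V, D↔H. Complement (AYGVCAACGMTTCTHGGACTDSGAYGAWM), then reverse for 5'→3'.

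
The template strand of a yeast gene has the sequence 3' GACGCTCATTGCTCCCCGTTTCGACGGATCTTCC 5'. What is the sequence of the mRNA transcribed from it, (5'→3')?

5'-CUGCGAGUAACGAGGGGCAAAGCUGCCUAGAAGG-3'

Reading the template 3'→5' as shown, RNA polymerase pairs each base (A→U, T→A, G↔C) to build mRNA 5'→3' directly.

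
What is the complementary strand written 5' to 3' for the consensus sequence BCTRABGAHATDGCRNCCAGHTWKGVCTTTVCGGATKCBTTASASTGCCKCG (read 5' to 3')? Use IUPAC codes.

Standard pairs A↔T, G↔C; ambiguity codes pair R↔Y, K↔M, W↔W, S↔S, B↔V, D↔H, N↔N. Complement (VGAYTVCTDTAHCGYNGGTCDAWMCBGAAABGCCTAMGVAATSTSACGGMGC), then reverse for 5'→3'.

5'-CGMGGCASTSTAAVGMATCCGBAAAGBCMWADCTGGNYGCHATDTCVTYAGV-3'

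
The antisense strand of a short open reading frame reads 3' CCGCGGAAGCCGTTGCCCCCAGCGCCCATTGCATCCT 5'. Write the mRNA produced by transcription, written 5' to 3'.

5'-GGCGCCUUCGGCAACGGGGGUCGCGGGUAACGUAGGA-3'

Reading the template 3'→5' as shown, RNA polymerase pairs each base (A→U, T→A, G↔C) to build mRNA 5'→3' directly.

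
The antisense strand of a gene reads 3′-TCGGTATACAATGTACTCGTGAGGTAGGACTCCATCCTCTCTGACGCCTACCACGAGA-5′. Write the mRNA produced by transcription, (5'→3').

5′-AGCCAUAUGUUACAUGAGCACUCCAUCCUGAGGUAGGAGAGACUGCGGAUGGUGCUCU-3′

Reading the template 3'→5' as shown, RNA polymerase pairs each base (A→U, T→A, G↔C) to build mRNA 5'→3' directly.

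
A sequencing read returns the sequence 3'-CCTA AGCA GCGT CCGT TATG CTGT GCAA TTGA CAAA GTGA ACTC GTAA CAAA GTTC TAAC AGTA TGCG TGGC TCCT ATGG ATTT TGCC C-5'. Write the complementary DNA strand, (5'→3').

5′-GGATTCGTCGCAGGCAATACGACACGTTAACTGTTTCACTTGAGCATTGTTTCAAGATTGTCATACGCACCGAGGATACCTAAAACGGG-3′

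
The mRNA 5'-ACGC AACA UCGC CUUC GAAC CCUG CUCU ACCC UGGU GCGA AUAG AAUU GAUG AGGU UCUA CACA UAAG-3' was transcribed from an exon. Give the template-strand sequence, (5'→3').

5′-CTTATGTGTAGAACCTCATCAATTCTATTCGCACCAGGGTAGAGCAGGGTTCGAAGGCGATGTTGCGT-3′

Replace U with T to get the coding DNA strand: ACGCAACATCGCCTTCGAACCCTGCTCTACCCTGGTGCGAATAGAATTGATGAGGTTCTACACATAAG. The template strand is its reverse complement (complement TGCGTTGTAGCGGAAGCTTGGGACGAGATGGGACCACGCTTATCTTAACTACTCCAAGATGTGTATTC, then reverse).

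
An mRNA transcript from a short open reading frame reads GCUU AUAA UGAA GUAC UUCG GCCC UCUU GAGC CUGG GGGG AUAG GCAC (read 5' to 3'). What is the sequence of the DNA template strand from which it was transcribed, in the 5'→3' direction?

5'-GTGCCTATCCCCCCAGGCTCAAGAGGGCCGAAGTACTTCATTATAAGC-3'

Replace U with T to get the coding DNA strand: GCTTATAATGAAGTACTTCGGCCCTCTTGAGCCTGGGGGGATAGGCAC. The template strand is its reverse complement (complement CGAATATTACTTCATGAAGCCGGGAGAACTCGGACCCCCCTATCCGTG, then reverse).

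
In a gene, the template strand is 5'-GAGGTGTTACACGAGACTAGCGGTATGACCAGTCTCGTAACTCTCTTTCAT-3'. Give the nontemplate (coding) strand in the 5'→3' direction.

5′-ATGAAAGAGAGTTACGAGACTGGTCATACCGCTAGTCTCGTGTAACACCTC-3′

The coding strand is complementary and antiparallel to the template: take the complement (A↔T, G↔C) and reverse.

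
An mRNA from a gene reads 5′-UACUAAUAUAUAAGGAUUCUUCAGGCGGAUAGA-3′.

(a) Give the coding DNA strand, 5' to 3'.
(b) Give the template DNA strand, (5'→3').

(a) The coding strand matches the mRNA with U→T.
(b) The template strand is the reverse complement of the coding strand.

(a) 5'-TACTAATATATAAGGATTCTTCAGGCGGATAGA-3'
(b) 5′-TCTATCCGCCTGAAGAATCCTTATATATTAGTA-3′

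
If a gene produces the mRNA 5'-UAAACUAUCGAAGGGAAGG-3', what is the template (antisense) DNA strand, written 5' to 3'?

5'-CCTTCCCTTCGATAGTTTA-3'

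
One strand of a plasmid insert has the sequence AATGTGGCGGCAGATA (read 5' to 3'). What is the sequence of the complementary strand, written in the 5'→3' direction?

5'-TATCTGCCGCCACATT-3'

Pairing A↔T and G↔C gives TTACACCGCCGTCTAT, running 3'→5'. Reverse for the 5'→3' convention.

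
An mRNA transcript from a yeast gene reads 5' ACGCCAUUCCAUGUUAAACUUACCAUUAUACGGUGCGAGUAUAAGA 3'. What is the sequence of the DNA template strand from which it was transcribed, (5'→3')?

5'-TCTTATACTCGCACCGTATAATGGTAAGTTTAACATGGAATGGCGT-3'

Replace U with T to get the coding DNA strand: ACGCCATTCCATGTTAAACTTACCATTATACGGTGCGAGTATAAGA. The template strand is its reverse complement (complement TGCGGTAAGGTACAATTTGAATGGTAATATGCCACGCTCATATTCT, then reverse).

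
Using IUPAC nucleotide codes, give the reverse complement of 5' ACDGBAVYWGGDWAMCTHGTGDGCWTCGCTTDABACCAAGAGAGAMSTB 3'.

5'-VASKTCTCTCTTGGTVTHAAGCGAWGCHCACDAGKTWHCCWRBTVCHGT-3'

Standard pairs A↔T, G↔C; ambiguity codes pair Y↔R, M↔K, W↔W, S↔S, B↔V, D↔H. Complement (TGHCVTBRWCCHWTKGADCACHCGWAGCGAAHTVTGGTTCTCTCTKSAV), then reverse for 5'→3'.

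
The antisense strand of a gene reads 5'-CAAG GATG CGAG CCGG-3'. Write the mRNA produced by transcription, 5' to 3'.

RNA polymerase reads the template 3'→5' and synthesizes mRNA 5'→3' by base-pairing (A→U, T→A, G↔C). The complement of the template is GTTCCTACGCTCGGCC; antiparallel, so 5'→3' the coding strand is CCGGCTCGCATCCTTG. Replace T with U for the mRNA.

5'-CCGGCUCGCAUCCUUG-3'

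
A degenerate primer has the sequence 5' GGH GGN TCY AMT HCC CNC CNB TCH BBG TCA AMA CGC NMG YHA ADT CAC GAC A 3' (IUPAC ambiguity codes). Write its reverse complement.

Standard pairs A↔T, G↔C; ambiguity codes pair Y↔R, M↔K, B↔V, D↔H, N↔N. Complement (CCDCCNAGRTKADGGGNGGNVAGDVVCAGTTKTGCGNKCRDTTHAGTGCTGT), then reverse for 5'→3'.

5'-TGTCGTGAHTTDRCKNGCGTKTTGACVVDGAVNGGNGGGDAKTRGANCCDCC-3'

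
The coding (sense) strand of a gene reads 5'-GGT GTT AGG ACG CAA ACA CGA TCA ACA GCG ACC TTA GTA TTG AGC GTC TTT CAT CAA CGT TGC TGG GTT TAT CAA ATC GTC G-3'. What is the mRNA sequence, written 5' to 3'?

mRNA has the coding-strand sequence with U in place of T.

5'-GGUGUUAGGACGCAAACACGAUCAACAGCGACCUUAGUAUUGAGCGUCUUUCAUCAACGUUGCUGGGUUUAUCAAAUCGUCG-3'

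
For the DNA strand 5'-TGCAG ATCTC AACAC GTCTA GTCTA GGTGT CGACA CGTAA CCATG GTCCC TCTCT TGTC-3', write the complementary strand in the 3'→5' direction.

Base-pairing A↔T, G↔C gives the complement. The complementary strand is antiparallel, so paired with a 5'→3' strand it runs 3'→5'.

3'-ACGTCTAGAGTTGTGCAGATCAGATCCACAGCTGTGCATTGGTACCAGGGAGAGAACAG-5'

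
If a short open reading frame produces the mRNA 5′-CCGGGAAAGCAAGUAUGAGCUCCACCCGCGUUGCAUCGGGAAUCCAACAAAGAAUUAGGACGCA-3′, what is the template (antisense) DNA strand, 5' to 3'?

Replace U with T to get the coding DNA strand: CCGGGAAAGCAAGTATGAGCTCCACCCGCGTTGCATCGGGAATCCAACAAAGAATTAGGACGCA. The template strand is its reverse complement (complement GGCCCTTTCGTTCATACTCGAGGTGGGCGCAACGTAGCCCTTAGGTTGTTTCTTAATCCTGCGT, then reverse).

5'-TGCGTCCTAATTCTTTGTTGGATTCCCGATGCAACGCGGGTGGAGCTCATACTTGCTTTCCCGG-3'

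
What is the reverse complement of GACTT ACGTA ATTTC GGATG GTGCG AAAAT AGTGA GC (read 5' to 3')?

5'-GCTCACTATTTTCGCACCATCCGAAATTACGTAAGTC-3'

Complement each base (A↔T, G↔C): CTGAATGCATTAAAGCCTACCACGCTTTTATCACTCG. Then reverse.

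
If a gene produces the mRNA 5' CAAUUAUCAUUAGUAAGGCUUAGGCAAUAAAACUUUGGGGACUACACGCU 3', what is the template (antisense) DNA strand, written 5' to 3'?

Replace U with T to get the coding DNA strand: CAATTATCATTAGTAAGGCTTAGGCAATAAAACTTTGGGGACTACACGCT. The template strand is its reverse complement (complement GTTAATAGTAATCATTCCGAATCCGTTATTTTGAAACCCCTGATGTGCGA, then reverse).

5'-AGCGTGTAGTCCCCAAAGTTTTATTGCCTAAGCCTTACTAATGATAATTG-3'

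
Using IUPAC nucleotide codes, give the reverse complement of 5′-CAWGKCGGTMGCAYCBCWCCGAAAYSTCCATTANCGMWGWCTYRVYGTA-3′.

Standard pairs A↔T, G↔C; ambiguity codes pair R↔Y, M↔K, W↔W, S↔S, B↔V, N↔N. Complement (GTWCMGCCAKCGTRGVGWGGCTTTRSAGGTAATNGCKWCWGARYBRCAT), then reverse for 5'→3'.

5'-TACRBYRAGWCWKCGNTAATGGASRTTTCGGWGVGRTGCKACCGMCWTG-3'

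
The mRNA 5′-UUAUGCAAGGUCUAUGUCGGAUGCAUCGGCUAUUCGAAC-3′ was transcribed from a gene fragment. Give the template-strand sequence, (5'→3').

5'-GTTCGAATAGCCGATGCATCCGACATAGACCTTGCATAA-3'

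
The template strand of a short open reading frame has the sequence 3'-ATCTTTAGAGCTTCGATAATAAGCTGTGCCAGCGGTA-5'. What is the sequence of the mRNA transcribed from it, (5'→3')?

Reading the template 3'→5' as shown, RNA polymerase pairs each base (A→U, T→A, G↔C) to build mRNA 5'→3' directly.

5′-UAGAAAUCUCGAAGCUAUUAUUCGACACGGUCGCCAU-3′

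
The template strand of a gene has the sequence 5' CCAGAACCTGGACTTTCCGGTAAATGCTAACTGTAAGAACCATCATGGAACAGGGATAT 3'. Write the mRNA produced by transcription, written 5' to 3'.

5'-AUAUCCCUGUUCCAUGAUGGUUCUUACAGUUAGCAUUUACCGGAAAGUCCAGGUUCUGG-3'

The mRNA has the sequence of the coding strand (reverse complement of the template) with T→U. Reverse complement of CCAGAACCTGGACTTTCCGGTAAATGCTAACTGTAAGAACCATCATGGAACAGGGATAT is ATATCCCTGTTCCATGATGGTTCTTACAGTTAGCATTTACCGGAAAGTCCAGGTTCTGG; then T→U.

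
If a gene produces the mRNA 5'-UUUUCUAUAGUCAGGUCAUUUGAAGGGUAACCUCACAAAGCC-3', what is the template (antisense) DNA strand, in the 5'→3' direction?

Replace U with T to get the coding DNA strand: TTTTCTATAGTCAGGTCATTTGAAGGGTAACCTCACAAAGCC. The template strand is its reverse complement (complement AAAAGATATCAGTCCAGTAAACTTCCCATTGGAGTGTTTCGG, then reverse).

5'-GGCTTTGTGAGGTTACCCTTCAAATGACCTGACTATAGAAAA-3'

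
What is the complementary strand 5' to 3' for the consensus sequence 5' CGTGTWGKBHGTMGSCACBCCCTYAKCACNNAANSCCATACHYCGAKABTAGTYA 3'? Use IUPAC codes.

Standard pairs A↔T, G↔C; ambiguity codes pair Y↔R, M↔K, W↔W, S↔S, B↔V, H↔D, N↔N. Complement (GCACAWCMVDCAKCSGTGVGGGARTMGTGNNTTNSGGTATGDRGCTMTVATCART), then reverse for 5'→3'.

5'-TRACTAVTMTCGRDGTATGGSNTTNNGTGMTRAGGGVGTGSCKACDVMCWACACG-3'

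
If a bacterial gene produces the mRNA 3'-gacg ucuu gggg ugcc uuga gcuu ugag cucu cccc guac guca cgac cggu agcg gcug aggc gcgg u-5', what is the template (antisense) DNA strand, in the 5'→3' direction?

5'-CTGCAGAACCCCACGGAACTCGAAACTCGAGAGGGGCATGCAGTGCTGGCCATCGCCGACTCCGCGCCA-3'

Written 5'→3' the mRNA is UGGCGCGGAGUCGGCGAUGGCCAGCACUGCAUGCCCCUCUCGAGUUUCGAGUUCCGUGGGGUUCUGCAG, so the coding DNA strand is TGGCGCGGAGTCGGCGATGGCCAGCACTGCATGCCCCTCTCGAGTTTCGAGTTCCGTGGGGTTCTGCAG. The template is its reverse complement.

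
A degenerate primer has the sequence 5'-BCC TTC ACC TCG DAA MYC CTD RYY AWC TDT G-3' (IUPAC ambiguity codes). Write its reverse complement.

5'-CAHAGWTRRYHAGGRKTTHCGAGGTGAAGGV-3'

Standard pairs A↔T, G↔C; ambiguity codes pair R↔Y, M↔K, W↔W, B↔V, D↔H. Complement (VGGAAGTGGAGCHTTKRGGAHYRRTWGAHAC), then reverse for 5'→3'.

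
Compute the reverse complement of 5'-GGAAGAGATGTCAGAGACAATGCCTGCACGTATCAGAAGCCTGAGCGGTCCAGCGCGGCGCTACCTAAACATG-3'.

Reading the sequence 3'→5' and pairing each base (A↔T, G↔C) gives the reverse complement directly.

5'-CATGTTTAGGTAGCGCCGCGCTGGACCGCTCAGGCTTCTGATACGTGCAGGCATTGTCTCTGACATCTCTTCC-3'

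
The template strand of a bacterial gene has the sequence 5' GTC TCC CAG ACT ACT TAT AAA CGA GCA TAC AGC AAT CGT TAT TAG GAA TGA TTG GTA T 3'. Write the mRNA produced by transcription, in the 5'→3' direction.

RNA polymerase reads the template 3'→5' and synthesizes mRNA 5'→3' by base-pairing (A→U, T→A, G↔C). The complement of the template is CAGAGGGTCTGATGAATATTTGCTCGTATGTCGTTAGCAATAATCCTTACTAACCATA; antiparallel, so 5'→3' the coding strand is ATACCAATCATTCCTAATAACGATTGCTGTATGCTCGTTTATAAGTAGTCTGGGAGAC. Replace T with U for the mRNA.

5'-AUACCAAUCAUUCCUAAUAACGAUUGCUGUAUGCUCGUUUAUAAGUAGUCUGGGAGAC-3'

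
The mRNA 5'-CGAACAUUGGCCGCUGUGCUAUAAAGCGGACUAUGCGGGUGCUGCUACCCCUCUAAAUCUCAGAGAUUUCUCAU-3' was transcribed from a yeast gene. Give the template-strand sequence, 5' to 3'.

Replace U with T to get the coding DNA strand: CGAACATTGGCCGCTGTGCTATAAAGCGGACTATGCGGGTGCTGCTACCCCTCTAAATCTCAGAGATTTCTCAT. The template strand is its reverse complement (complement GCTTGTAACCGGCGACACGATATTTCGCCTGATACGCCCACGACGATGGGGAGATTTAGAGTCTCTAAAGAGTA, then reverse).

5′-ATGAGAAATCTCTGAGATTTAGAGGGGTAGCAGCACCCGCATAGTCCGCTTTATAGCACAGCGGCCAATGTTCG-3′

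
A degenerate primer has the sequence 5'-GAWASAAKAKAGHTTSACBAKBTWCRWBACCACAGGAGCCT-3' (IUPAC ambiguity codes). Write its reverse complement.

5'-AGGCTCCTGTGGTVWYGWAVMTVGTSAADCTMTMTTSTWTC-3'

Standard pairs A↔T, G↔C; ambiguity codes pair R↔Y, K↔M, W↔W, S↔S, B↔V, H↔D. Complement (CTWTSTTMTMTCDAASTGVTMVAWGYWVTGGTGTCCTCGGA), then reverse for 5'→3'.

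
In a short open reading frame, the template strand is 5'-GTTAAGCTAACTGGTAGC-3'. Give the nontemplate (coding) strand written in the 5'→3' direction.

The coding strand is complementary and antiparallel to the template: take the complement (A↔T, G↔C) and reverse.

5'-GCTACCAGTTAGCTTAAC-3'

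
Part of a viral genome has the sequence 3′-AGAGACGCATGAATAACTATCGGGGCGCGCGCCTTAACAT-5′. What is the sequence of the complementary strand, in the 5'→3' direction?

5'-TCTCTGCGTACTTATTGATAGCCCCGCGCGCGGAATTGTA-3'

The strand is given 3'→5', so its complement runs 5'→3' in the same left-to-right order: pair each base A↔T, G↔C.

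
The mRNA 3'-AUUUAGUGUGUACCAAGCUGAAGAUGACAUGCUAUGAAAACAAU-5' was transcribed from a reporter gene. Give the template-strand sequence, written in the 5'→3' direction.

5′-TAAATCACACATGGTTCGACTTCTACTGTACGATACTTTTGTTA-3′

Written 5'→3' the mRNA is UAACAAAAGUAUCGUACAGUAGAAGUCGAACCAUGUGUGAUUUA, so the coding DNA strand is TAACAAAAGTATCGTACAGTAGAAGTCGAACCATGTGTGATTTA. The template is its reverse complement.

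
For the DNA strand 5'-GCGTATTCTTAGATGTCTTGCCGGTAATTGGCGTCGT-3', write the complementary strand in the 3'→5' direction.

Base-pairing A↔T, G↔C gives the complement. The complementary strand is antiparallel, so paired with a 5'→3' strand it runs 3'→5'.

3′-CGCATAAGAATCTACAGAACGGCCATTAACCGCAGCA-5′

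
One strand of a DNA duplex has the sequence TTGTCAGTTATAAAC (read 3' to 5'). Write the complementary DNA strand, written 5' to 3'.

5'-AACAGTCAATATTTG-3'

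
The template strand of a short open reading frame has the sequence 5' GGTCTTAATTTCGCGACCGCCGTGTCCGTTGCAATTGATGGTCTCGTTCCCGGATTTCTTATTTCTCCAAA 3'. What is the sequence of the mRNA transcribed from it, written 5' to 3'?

5'-UUUGGAGAAAUAAGAAAUCCGGGAACGAGACCAUCAAUUGCAACGGACACGGCGGUCGCGAAAUUAAGACC-3'

The mRNA has the sequence of the coding strand (reverse complement of the template) with T→U. Reverse complement of GGTCTTAATTTCGCGACCGCCGTGTCCGTTGCAATTGATGGTCTCGTTCCCGGATTTCTTATTTCTCCAAA is TTTGGAGAAATAAGAAATCCGGGAACGAGACCATCAATTGCAACGGACACGGCGGTCGCGAAATTAAGACC; then T→U.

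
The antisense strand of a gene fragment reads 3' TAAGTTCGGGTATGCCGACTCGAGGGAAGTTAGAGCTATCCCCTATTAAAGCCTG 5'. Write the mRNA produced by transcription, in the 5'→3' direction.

5'-AUUCAAGCCCAUACGGCUGAGCUCCCUUCAAUCUCGAUAGGGGAUAAUUUCGGAC-3'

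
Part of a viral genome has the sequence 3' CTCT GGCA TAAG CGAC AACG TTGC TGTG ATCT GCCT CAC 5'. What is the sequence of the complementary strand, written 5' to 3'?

5'-GAGACCGTATTCGCTGTTGCAACGACACTAGACGGAGTG-3'

The strand is given 3'→5', so its complement runs 5'→3' in the same left-to-right order: pair each base A↔T, G↔C.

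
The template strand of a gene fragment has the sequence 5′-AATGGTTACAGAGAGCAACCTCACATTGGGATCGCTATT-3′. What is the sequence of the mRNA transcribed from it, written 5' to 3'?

The mRNA has the sequence of the coding strand (reverse complement of the template) with T→U. Reverse complement of AATGGTTACAGAGAGCAACCTCACATTGGGATCGCTATT is AATAGCGATCCCAATGTGAGGTTGCTCTCTGTAACCATT; then T→U.

5'-AAUAGCGAUCCCAAUGUGAGGUUGCUCUCUGUAACCAUU-3'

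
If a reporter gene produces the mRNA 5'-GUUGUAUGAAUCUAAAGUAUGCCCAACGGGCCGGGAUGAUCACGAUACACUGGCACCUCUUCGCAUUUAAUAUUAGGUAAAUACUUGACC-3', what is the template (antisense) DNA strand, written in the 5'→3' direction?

5'-GGTCAAGTATTTACCTAATATTAAATGCGAAGAGGTGCCAGTGTATCGTGATCATCCCGGCCCGTTGGGCATACTTTAGATTCATACAAC-3'

Replace U with T to get the coding DNA strand: GTTGTATGAATCTAAAGTATGCCCAACGGGCCGGGATGATCACGATACACTGGCACCTCTTCGCATTTAATATTAGGTAAATACTTGACC. The template strand is its reverse complement (complement CAACATACTTAGATTTCATACGGGTTGCCCGGCCCTACTAGTGCTATGTGACCGTGGAGAAGCGTAAATTATAATCCATTTATGAACTGG, then reverse).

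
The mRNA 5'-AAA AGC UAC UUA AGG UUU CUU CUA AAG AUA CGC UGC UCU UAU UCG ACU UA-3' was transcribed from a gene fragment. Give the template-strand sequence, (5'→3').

5'-TAAGTCGAATAAGAGCAGCGTATCTTTAGAAGAAACCTTAAGTAGCTTTT-3'

Replace U with T to get the coding DNA strand: AAAAGCTACTTAAGGTTTCTTCTAAAGATACGCTGCTCTTATTCGACTTA. The template strand is its reverse complement (complement TTTTCGATGAATTCCAAAGAAGATTTCTATGCGACGAGAATAAGCTGAAT, then reverse).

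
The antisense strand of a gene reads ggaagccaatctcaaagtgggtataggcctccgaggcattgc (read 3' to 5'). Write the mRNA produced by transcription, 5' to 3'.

5'-CCUUCGGUUAGAGUUUCACCCAUAUCCGGAGGCUCCGUAACG-3'

Reading the template 3'→5' as shown, RNA polymerase pairs each base (A→U, T→A, G↔C) to build mRNA 5'→3' directly.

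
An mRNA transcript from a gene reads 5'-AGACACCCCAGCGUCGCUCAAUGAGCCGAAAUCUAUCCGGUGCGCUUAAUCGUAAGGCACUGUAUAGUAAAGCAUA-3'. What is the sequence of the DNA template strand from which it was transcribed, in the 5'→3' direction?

5'-TATGCTTTACTATACAGTGCCTTACGATTAAGCGCACCGGATAGATTTCGGCTCATTGAGCGACGCTGGGGTGTCT-3'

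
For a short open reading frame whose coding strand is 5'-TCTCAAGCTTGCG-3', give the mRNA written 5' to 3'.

5′-UCUCAAGCUUGCG-3′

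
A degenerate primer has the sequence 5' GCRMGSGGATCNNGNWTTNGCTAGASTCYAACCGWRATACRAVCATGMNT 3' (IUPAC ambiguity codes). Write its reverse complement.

Standard pairs A↔T, G↔C; ambiguity codes pair R↔Y, M↔K, W↔W, S↔S, V↔B, N↔N. Complement (CGYKCSCCTAGNNCNWAANCGATCTSAGRTTGGCWYTATGYTBGTACKNA), then reverse for 5'→3'.

5'-ANKCATGBTYGTATYWCGGTTRGASTCTAGCNAAWNCNNGATCCSCKYGC-3'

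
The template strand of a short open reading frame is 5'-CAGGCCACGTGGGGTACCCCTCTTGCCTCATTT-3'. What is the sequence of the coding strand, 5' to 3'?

5′-AAATGAGGCAAGAGGGGTACCCCACGTGGCCTG-3′

The coding strand is complementary and antiparallel to the template: take the complement (A↔T, G↔C) and reverse.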